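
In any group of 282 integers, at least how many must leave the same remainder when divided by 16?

The 282 integers fall into 16 residue classes modulo 16.
If each of the 16 residue classes modulo 16 held at most 17, the total would be at most 16 × 17 = 272 < 282, a contradiction.
So at least one holds ⌈282/16⌉ = 18.

18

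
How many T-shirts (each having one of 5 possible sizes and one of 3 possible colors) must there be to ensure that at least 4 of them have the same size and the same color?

There are 5 × 3 = 15 (size, color) combinations acting as pigeonholes.
With 15 × 3 = 45 T-shirts we could place exactly 3 in each, with no (size, color) pair reaching 4.
One more forces some (size, color) pair to hold 4, so 45 + 1 = 46.

46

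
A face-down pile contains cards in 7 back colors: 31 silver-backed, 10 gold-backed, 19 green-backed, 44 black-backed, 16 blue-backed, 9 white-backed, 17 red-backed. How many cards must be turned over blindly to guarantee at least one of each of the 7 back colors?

The hardest back color to obtain is white-backed: we could draw every other card first — 146 − 9 = 137 cards — without a single white-backed one.
The next draw must be white-backed, so 137 + 1 = 138.

138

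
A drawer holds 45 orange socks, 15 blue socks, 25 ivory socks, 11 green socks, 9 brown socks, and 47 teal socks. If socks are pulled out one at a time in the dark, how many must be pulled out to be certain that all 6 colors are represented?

The hardest color to obtain is brown: we could draw every other sock first — 152 − 9 = 143 socks — without a single brown one.
The next draw must be brown, so 143 + 1 = 144.

144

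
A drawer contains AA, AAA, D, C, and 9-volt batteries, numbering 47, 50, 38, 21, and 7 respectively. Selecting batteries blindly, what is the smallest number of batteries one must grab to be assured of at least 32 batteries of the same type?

Treat the 5 types as pigeonholes.
In the worst case we take at most 31 of each type, but all 21 C and all 7 9-volt (fewer than 31), giving 31 + 31 + 31 + 21 + 7 = 121.
One more battery then forces some type to 32, so 121 + 1 = 122.

122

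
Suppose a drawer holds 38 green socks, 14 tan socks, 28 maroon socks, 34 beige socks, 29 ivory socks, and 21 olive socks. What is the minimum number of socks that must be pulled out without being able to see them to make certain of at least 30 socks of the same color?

151

In the worst case we take at most 29 of each color, but all 14 tan, all 28 maroon, and all 21 olive (fewer than 29), giving 29 + 14 + 28 + 29 + 29 + 21 = 150.
One more sock then forces some color to 30, so 150 + 1 = 151.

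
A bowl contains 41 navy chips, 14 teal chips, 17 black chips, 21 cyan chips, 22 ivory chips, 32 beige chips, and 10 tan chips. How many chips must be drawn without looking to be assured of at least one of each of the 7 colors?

148

The hardest color to obtain is tan: we could draw every other chip first — 157 − 10 = 147 chips — without a single tan one.
The next draw must be tan, so 147 + 1 = 148.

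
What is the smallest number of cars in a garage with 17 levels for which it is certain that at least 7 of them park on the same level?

There are 17 levels acting as pigeonholes.
With 17 × 6 = 102 cars we could place exactly 6 in each, with no class reaching 7.
One more forces some class to hold 7, so 102 + 1 = 103.

103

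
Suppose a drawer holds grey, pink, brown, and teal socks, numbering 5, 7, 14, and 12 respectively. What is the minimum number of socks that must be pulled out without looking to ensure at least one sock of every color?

34

The hardest color to obtain is grey: we could draw every other sock first — 38 − 5 = 33 socks — without a single grey one.
The next draw must be grey, so 33 + 1 = 34.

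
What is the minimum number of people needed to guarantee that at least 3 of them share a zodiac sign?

There are 12 zodiac signs acting as pigeonholes.
With 12 × 2 = 24 people we could place exactly 2 in each, with no class reaching 3.
One more forces some class to hold 3, so 24 + 1 = 25.

25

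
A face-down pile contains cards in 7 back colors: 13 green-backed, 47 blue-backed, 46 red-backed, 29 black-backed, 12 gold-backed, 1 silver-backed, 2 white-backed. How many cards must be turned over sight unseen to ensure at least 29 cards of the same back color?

Treat the 7 back colors as pigeonholes.
In the worst case we take at most 28 of each back color, but all 13 green-backed, all 12 gold-backed, all 1 silver-backed, and all 2 white-backed (fewer than 28), giving 13 + 28 + 28 + 28 + 12 + 1 + 2 = 112.
One more card then forces some back color to 29, so 112 + 1 = 113.

113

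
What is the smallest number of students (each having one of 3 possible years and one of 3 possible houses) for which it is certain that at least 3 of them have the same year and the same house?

There are 3 × 3 = 9 (year, house) combinations acting as pigeonholes.
With 9 × 2 = 18 students we could place exactly 2 in each, with no (year, house) pair reaching 3.
One more forces some (year, house) pair to hold 3, so 18 + 1 = 19.

19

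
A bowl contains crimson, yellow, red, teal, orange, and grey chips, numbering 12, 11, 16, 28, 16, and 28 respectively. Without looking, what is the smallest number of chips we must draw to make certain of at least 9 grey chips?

92

The worst case draws every non-grey chip first: 12 + 11 + 16 + 28 + 16 = 83.
The next 9 draws are then forced to be grey, giving 83 + 9 = 92.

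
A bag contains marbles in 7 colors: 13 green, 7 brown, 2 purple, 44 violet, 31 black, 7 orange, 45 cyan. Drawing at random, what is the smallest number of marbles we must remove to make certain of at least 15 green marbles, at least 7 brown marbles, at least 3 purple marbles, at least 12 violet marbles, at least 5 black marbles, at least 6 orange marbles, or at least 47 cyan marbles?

The worst case stops just short of every target: all 13 green, 6 brown, 2 purple, 11 violet, 4 black, 5 orange, all 45 cyan — 13 + 6 + 2 + 11 + 4 + 5 + 45 = 86 marbles.
One more marble must push some color to its target, so 86 + 1 = 87.

87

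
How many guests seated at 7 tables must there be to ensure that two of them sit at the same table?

8

There are 7 tables acting as pigeonholes.
With 7 guests we could place one in each, avoiding any repeat.
One more forces some class to hold 2, so 7 + 1 = 8.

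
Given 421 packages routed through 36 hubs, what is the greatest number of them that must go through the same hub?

12

The 421 packages fall into 36 hubs.
If each of the 36 hubs held at most 11, the total would be at most 36 × 11 = 396 < 421, a contradiction.
So at least one holds ⌈421/36⌉ = 12.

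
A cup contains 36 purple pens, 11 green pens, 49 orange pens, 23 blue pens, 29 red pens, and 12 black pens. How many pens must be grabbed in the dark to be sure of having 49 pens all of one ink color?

Treat the 6 ink colors as pigeonholes.
In the worst case we take at most 48 of each ink color, but all 36 purple, all 11 green, all 23 blue, all 29 red, and all 12 black (fewer than 48), giving 36 + 11 + 48 + 23 + 29 + 12 = 159.
One more pen then forces some ink color to 49, so 159 + 1 = 160.

160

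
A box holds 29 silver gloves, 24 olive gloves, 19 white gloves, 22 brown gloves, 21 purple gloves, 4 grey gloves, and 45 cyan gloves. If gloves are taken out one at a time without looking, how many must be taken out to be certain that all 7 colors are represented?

161

The hardest color to obtain is grey: we could draw every other glove first — 164 − 4 = 160 gloves — without a single grey one.
The next draw must be grey, so 160 + 1 = 161.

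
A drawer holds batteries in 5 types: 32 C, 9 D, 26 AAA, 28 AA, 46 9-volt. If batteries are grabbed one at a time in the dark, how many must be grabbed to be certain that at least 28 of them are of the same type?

117

Treat the 5 types as pigeonholes.
In the worst case we take at most 27 of each type, but all 9 D and all 26 AAA (fewer than 27), giving 27 + 9 + 26 + 27 + 27 = 116.
One more battery then forces some type to 28, so 116 + 1 = 117.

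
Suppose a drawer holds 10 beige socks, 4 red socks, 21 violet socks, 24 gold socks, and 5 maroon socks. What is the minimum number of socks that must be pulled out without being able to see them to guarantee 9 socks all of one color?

34

In the worst case we take at most 8 of each color, but all 4 red and all 5 maroon (fewer than 8), giving 8 + 4 + 8 + 8 + 5 = 33.
One more sock then forces some color to 9, so 33 + 1 = 34.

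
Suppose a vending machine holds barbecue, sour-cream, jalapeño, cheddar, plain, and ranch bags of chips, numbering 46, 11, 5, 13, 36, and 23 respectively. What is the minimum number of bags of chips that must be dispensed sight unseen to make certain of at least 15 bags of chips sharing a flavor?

72

Treat the 6 flavors as pigeonholes.
In the worst case we take at most 14 of each flavor, but all 11 sour-cream, all 5 jalapeño, and all 13 cheddar (fewer than 14), giving 14 + 11 + 5 + 13 + 14 + 14 = 71.
One more bag of chips then forces some flavor to 15, so 71 + 1 = 72.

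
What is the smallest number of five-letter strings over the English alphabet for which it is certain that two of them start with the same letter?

27

There are 26 possible first letters acting as pigeonholes.
With 26 five-letter strings over the English alphabet we could place one in each, avoiding any repeat.
One more forces some class to hold 2, so 26 + 1 = 27.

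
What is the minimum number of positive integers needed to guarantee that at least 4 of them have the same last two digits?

There are 100 possible two-digit endings acting as pigeonholes.
With 100 × 3 = 300 positive integers we could place exactly 3 in each, with no class reaching 4.
One more forces some class to hold 4, so 300 + 1 = 301.

301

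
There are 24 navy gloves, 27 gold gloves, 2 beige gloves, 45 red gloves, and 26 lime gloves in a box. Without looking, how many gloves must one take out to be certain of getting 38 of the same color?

Treat the 5 colors as pigeonholes.
In the worst case we take at most 37 of each color, but all 24 navy, all 27 gold, all 2 beige, and all 26 lime (fewer than 37), giving 24 + 27 + 2 + 37 + 26 = 116.
One more glove then forces some color to 38, so 116 + 1 = 117.

117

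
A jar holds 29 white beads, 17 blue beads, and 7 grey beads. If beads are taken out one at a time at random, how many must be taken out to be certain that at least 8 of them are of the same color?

22

Treat the 3 colors as pigeonholes.
The worst case takes 7 beads of each color without reaching 8 of any: 3 × 7 = 21.
The next bead must bring some color to 8, so 21 + 1 = 22.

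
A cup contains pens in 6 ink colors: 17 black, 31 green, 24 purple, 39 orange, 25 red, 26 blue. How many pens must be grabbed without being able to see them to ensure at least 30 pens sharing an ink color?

In the worst case we take at most 29 of each ink color, but all 17 black, all 24 purple, all 25 red, and all 26 blue (fewer than 29), giving 17 + 29 + 24 + 29 + 25 + 26 = 150.
One more pen then forces some ink color to 30, so 150 + 1 = 151.

151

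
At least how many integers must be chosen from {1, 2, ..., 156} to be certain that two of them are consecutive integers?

79

Partition {1, …, 156} into 78 pairs: {1,2}, {3,4}, …, {155,156}.
Choosing 78 integers — say the 78 even numbers 2, 4, …, 156 — takes one from each pair and avoids the property.
Choosing 79 forces two into the same pair by pigeonhole, and those are consecutive. So 79.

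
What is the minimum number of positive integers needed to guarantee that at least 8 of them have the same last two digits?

There are 100 possible two-digit endings acting as pigeonholes.
With 100 × 7 = 700 positive integers we could place exactly 7 in each, with no class reaching 8.
One more forces some class to hold 8, so 700 + 1 = 701.

701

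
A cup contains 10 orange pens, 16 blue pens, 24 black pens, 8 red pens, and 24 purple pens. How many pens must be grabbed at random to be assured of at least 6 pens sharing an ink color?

26

Treat the 5 ink colors as pigeonholes.
The worst case takes 5 pens of each ink color without reaching 6 of any: 5 × 5 = 25.
The next pen must bring some ink color to 6, so 25 + 1 = 26.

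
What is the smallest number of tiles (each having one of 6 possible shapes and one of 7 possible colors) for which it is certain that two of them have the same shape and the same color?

43

There are 6 × 7 = 42 (shape, color) combinations acting as pigeonholes.
With 42 tiles we could place one in each, avoiding any repeat.
One more forces some (shape, color) pair to hold 2, so 42 + 1 = 43.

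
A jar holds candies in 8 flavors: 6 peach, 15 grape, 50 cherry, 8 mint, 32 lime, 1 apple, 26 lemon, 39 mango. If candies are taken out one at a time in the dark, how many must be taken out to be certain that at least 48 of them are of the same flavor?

175

In the worst case we take at most 47 of each flavor, but all 6 peach, all 15 grape, all 8 mint, all 32 lime, all 1 apple, all 26 lemon, and all 39 mango (fewer than 47), giving 6 + 15 + 47 + 8 + 32 + 1 + 26 + 39 = 174.
One more candy then forces some flavor to 48, so 174 + 1 = 175.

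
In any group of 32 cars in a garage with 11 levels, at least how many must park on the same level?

The 32 cars fall into 11 levels.
If each of the 11 levels held at most 2, the total would be at most 11 × 2 = 22 < 32, a contradiction.
So at least one holds ⌈32/11⌉ = 3.

3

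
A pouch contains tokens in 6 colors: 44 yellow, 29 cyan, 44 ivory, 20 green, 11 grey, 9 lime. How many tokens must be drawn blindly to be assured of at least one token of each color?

149

The hardest color to obtain is lime: we could draw every other token first — 157 − 9 = 148 tokens — without a single lime one.
The next draw must be lime, so 148 + 1 = 149.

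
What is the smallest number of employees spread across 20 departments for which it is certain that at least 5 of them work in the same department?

81

There are 20 departments acting as pigeonholes.
With 20 × 4 = 80 employees we could place exactly 4 in each, with no class reaching 5.
One more forces some class to hold 5, so 80 + 1 = 81.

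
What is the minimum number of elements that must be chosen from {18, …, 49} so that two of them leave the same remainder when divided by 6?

7

Group the integers by remainder mod 6; there are 6 residue classes, each nonempty in this range.
Choosing one from each class (6 integers) avoids any shared remainder.
One more choice must repeat a class, so two differ by a multiple of 6. Hence 6 + 1 = 7.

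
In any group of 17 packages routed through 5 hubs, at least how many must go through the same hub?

The 17 packages fall into 5 hubs.
If each of the 5 hubs held at most 3, the total would be at most 5 × 3 = 15 < 17, a contradiction.
So at least one holds ⌈17/5⌉ = 4.

4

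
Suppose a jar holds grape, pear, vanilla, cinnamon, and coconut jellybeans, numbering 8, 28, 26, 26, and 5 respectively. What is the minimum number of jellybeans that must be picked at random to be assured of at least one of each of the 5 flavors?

89

The hardest flavor to obtain is coconut: we could draw every other jellybean first — 93 − 5 = 88 jellybeans — without a single coconut one.
The next draw must be coconut, so 88 + 1 = 89.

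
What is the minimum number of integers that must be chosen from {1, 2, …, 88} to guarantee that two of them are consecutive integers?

Partition {1, …, 88} into 44 pairs: {1,2}, {3,4}, …, {87,88}.
Choosing 44 integers — say the 44 even numbers 2, 4, …, 88 — takes one from each pair and avoids the property.
Choosing 45 forces two into the same pair by pigeonhole, and those are consecutive. So 45.

45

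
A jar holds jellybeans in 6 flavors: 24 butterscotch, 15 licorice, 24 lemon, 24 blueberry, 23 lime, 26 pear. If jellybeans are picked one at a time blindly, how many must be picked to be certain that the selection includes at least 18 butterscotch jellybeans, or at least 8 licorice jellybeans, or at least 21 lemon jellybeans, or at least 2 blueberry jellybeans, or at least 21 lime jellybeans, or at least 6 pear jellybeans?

71

The worst case stops just short of every target: 17 butterscotch, 7 licorice, 20 lemon, 1 blueberry, 20 lime, 5 pear — 17 + 7 + 20 + 1 + 20 + 5 = 70 jellybeans.
One more jellybean must push some flavor to its target, so 70 + 1 = 71.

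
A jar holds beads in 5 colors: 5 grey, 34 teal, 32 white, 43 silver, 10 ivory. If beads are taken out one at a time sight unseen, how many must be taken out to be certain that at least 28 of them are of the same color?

Treat the 5 colors as pigeonholes.
In the worst case we take at most 27 of each color, but all 5 grey and all 10 ivory (fewer than 27), giving 5 + 27 + 27 + 27 + 10 = 96.
One more bead then forces some color to 28, so 96 + 1 = 97.

97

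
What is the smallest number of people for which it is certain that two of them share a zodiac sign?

There are 12 zodiac signs acting as pigeonholes.
With 12 people we could place one in each, avoiding any repeat.
One more forces some class to hold 2, so 12 + 1 = 13.

13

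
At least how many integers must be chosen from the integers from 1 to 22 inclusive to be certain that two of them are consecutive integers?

12

Partition {1, …, 22} into 11 pairs: {1,2}, {3,4}, …, {21,22}.
Choosing 11 integers — say the 11 even numbers 2, 4, …, 22 — takes one from each pair and avoids the property.
Choosing 12 forces two into the same pair by pigeonhole, and those are consecutive. So 12.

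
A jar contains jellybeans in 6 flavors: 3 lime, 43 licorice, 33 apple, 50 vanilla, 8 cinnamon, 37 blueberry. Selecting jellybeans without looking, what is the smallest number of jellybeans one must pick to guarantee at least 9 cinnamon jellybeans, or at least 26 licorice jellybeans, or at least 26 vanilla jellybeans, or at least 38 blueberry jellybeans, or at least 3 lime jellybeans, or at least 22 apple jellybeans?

119

Each of the 6 flavors has its own threshold; avoid all of them simultaneously.
The worst case stops just short of every target: 2 lime, 25 licorice, 21 apple, 25 vanilla, 8 cinnamon, 37 blueberry — 2 + 25 + 21 + 25 + 8 + 37 = 118 jellybeans.
One more jellybean must push some flavor to its target, so 118 + 1 = 119.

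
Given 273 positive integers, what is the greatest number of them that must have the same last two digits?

The 273 positive integers fall into 100 possible two-digit endings.
If each of the 100 possible two-digit endings held at most 2, the total would be at most 100 × 2 = 200 < 273, a contradiction.
So at least one holds ⌈273/100⌉ = 3.

3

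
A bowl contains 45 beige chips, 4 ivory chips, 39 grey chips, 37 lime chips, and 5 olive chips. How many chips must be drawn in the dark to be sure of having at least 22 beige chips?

107

The worst case draws every non-beige chip first: 4 + 39 + 37 + 5 = 85.
The next 22 draws are then forced to be beige, giving 85 + 22 = 107.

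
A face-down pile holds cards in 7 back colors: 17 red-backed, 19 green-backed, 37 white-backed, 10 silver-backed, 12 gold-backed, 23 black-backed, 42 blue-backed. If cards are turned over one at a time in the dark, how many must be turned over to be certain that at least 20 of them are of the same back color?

116

Treat the 7 back colors as pigeonholes.
In the worst case we take at most 19 of each back color, but all 17 red-backed, all 10 silver-backed, and all 12 gold-backed (fewer than 19), giving 17 + 19 + 19 + 10 + 12 + 19 + 19 = 115.
One more card then forces some back color to 20, so 115 + 1 = 116.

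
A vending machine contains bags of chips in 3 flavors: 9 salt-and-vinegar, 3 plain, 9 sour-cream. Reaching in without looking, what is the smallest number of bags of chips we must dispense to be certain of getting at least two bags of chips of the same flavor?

4

Treat the 3 flavors as pigeonholes.
The worst case takes 1 bag of chips of each flavor without reaching 2 of any: 3 × 1 = 3.
The next bag of chips must bring some flavor to 2, so 3 + 1 = 4.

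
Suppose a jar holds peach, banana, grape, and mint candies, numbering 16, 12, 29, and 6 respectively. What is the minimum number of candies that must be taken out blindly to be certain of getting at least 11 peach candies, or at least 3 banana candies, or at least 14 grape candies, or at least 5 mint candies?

The worst case stops just short of every target: 10 peach, 2 banana, 13 grape, 4 mint — 10 + 2 + 13 + 4 = 29 candies.
One more candy must push some flavor to its target, so 29 + 1 = 30.

30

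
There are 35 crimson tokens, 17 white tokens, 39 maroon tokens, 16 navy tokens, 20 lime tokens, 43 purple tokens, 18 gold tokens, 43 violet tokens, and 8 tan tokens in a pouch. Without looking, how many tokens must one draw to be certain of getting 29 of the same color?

In the worst case we take at most 28 of each color, but all 17 white, all 16 navy, all 20 lime, all 18 gold, and all 8 tan (fewer than 28), giving 28 + 17 + 28 + 16 + 20 + 28 + 18 + 28 + 8 = 191.
One more token then forces some color to 29, so 191 + 1 = 192.

192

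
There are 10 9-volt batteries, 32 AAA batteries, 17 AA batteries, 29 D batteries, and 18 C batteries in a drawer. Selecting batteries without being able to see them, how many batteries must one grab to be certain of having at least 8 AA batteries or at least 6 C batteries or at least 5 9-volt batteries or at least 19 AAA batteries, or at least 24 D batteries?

Each of the 5 types has its own threshold; avoid all of them simultaneously.
The worst case stops just short of every target: 4 9-volt, 18 AAA, 7 AA, 23 D, 5 C — 4 + 18 + 7 + 23 + 5 = 57 batteries.
One more battery must push some type to its target, so 57 + 1 = 58.

58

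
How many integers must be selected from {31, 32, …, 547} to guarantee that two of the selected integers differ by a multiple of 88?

89

Use the pigeonhole principle on residue classes: group the integers by remainder mod 88; there are 88 residue classes, each nonempty in this range.
Choosing one from each class (88 integers) avoids any shared remainder.
One more choice must repeat a class, so two differ by a multiple of 88. Hence 88 + 1 = 89.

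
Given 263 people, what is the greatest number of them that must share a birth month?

22

There are 12 months of the year, which serve as the pigeonholes.
If each of the 12 months of the year held at most 21, the total would be at most 12 × 21 = 252 < 263, a contradiction.
So at least one holds ⌈263/12⌉ = 22.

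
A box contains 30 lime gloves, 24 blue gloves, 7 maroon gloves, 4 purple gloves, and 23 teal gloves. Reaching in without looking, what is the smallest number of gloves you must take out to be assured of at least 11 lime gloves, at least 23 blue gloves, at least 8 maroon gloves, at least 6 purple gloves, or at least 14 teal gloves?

57

Each of the 5 colors has its own threshold; avoid all of them simultaneously.
The worst case stops just short of every target: 10 lime, 22 blue, 7 maroon, all 4 purple, 13 teal — 10 + 22 + 7 + 4 + 13 = 56 gloves.
One more glove must push some color to its target, so 56 + 1 = 57.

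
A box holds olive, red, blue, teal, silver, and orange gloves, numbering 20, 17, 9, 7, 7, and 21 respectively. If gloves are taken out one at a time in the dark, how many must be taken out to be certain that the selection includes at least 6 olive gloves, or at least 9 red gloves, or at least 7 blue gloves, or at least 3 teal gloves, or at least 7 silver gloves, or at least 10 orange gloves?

37

The worst case stops just short of every target: 5 olive, 8 red, 6 blue, 2 teal, 6 silver, 9 orange — 5 + 8 + 6 + 2 + 6 + 9 = 36 gloves.
One more glove must push some color to its target, so 36 + 1 = 37.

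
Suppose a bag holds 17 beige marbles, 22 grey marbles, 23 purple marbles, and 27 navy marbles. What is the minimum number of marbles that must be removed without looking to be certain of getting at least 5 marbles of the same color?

The worst case takes 4 marbles of each color without reaching 5 of any: 4 × 4 = 16.
The next marble must bring some color to 5, so 16 + 1 = 17.

17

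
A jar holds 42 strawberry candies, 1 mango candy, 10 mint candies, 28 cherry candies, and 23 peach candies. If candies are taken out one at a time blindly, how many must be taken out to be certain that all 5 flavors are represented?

The hardest flavor to obtain is mango: we could draw every other candy first — 104 − 1 = 103 candies — without a single mango one.
The next draw must be mango, so 103 + 1 = 104.

104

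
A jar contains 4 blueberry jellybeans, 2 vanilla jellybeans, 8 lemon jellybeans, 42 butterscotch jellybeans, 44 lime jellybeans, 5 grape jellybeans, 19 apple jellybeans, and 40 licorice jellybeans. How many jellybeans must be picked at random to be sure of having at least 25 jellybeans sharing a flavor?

111

Treat the 8 flavors as pigeonholes.
In the worst case we take at most 24 of each flavor, but all 4 blueberry, all 2 vanilla, all 8 lemon, all 5 grape, and all 19 apple (fewer than 24), giving 4 + 2 + 8 + 24 + 24 + 5 + 19 + 24 = 110.
One more jellybean then forces some flavor to 25, so 110 + 1 = 111.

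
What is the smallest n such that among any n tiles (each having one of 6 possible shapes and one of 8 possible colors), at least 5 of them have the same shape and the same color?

There are 6 × 8 = 48 (shape, color) combinations acting as pigeonholes.
With 48 × 4 = 192 tiles we could place exactly 4 in each, with no (shape, color) pair reaching 5.
One more forces some (shape, color) pair to hold 5, so 192 + 1 = 193.

193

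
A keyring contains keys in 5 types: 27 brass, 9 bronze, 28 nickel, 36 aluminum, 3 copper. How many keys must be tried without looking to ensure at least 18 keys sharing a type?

64

Treat the 5 types as pigeonholes.
In the worst case we take at most 17 of each type, but all 9 bronze and all 3 copper (fewer than 17), giving 17 + 9 + 17 + 17 + 3 = 63.
One more key then forces some type to 18, so 63 + 1 = 64.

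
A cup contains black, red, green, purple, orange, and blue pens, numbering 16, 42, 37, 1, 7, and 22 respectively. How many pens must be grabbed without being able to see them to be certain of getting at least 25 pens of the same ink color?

In the worst case we take at most 24 of each ink color, but all 16 black, all 1 purple, all 7 orange, and all 22 blue (fewer than 24), giving 16 + 24 + 24 + 1 + 7 + 22 = 94.
One more pen then forces some ink color to 25, so 94 + 1 = 95.

95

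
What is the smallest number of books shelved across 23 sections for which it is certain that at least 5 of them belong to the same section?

There are 23 sections acting as pigeonholes.
With 23 × 4 = 92 books we could place exactly 4 in each, with no class reaching 5.
One more forces some class to hold 5, so 92 + 1 = 93.

93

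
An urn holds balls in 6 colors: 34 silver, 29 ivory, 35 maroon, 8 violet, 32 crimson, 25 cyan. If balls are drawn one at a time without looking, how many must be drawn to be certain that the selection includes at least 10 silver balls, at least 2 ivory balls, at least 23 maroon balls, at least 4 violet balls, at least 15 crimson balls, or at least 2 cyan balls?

51

Each of the 6 colors has its own threshold; avoid all of them simultaneously.
The worst case stops just short of every target: 9 silver, 1 ivory, 22 maroon, 3 violet, 14 crimson, 1 cyan — 9 + 1 + 22 + 3 + 14 + 1 = 50 balls.
One more ball must push some color to its target, so 50 + 1 = 51.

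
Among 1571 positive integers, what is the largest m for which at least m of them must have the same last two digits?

16

There are 100 possible two-digit endings, which serve as the pigeonholes.
If each of the 100 possible two-digit endings held at most 15, the total would be at most 100 × 15 = 1500 < 1571, a contradiction.
So at least one holds ⌈1571/100⌉ = 16.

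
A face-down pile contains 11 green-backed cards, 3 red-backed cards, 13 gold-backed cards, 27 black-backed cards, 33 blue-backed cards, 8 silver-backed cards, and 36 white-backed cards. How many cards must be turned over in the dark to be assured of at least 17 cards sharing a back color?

In the worst case we take at most 16 of each back color, but all 11 green-backed, all 3 red-backed, all 13 gold-backed, and all 8 silver-backed (fewer than 16), giving 11 + 3 + 13 + 16 + 16 + 8 + 16 = 83.
One more card then forces some back color to 17, so 83 + 1 = 84.

84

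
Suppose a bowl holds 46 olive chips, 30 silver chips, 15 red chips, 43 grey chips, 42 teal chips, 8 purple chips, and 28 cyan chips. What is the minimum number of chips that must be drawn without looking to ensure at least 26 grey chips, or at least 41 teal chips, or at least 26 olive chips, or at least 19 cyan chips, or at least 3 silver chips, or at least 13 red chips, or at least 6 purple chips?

128

The worst case stops just short of every target: 25 olive, 2 silver, 12 red, 25 grey, 40 teal, 5 purple, 18 cyan — 25 + 2 + 12 + 25 + 40 + 5 + 18 = 127 chips.
One more chip must push some color to its target, so 127 + 1 = 128.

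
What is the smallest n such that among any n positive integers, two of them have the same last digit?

11

There are 10 possible last digits acting as pigeonholes.
With 10 positive integers we could place one in each, avoiding any repeat.
One more forces some class to hold 2, so 10 + 1 = 11.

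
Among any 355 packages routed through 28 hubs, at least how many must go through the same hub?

13

The 355 packages fall into 28 hubs.
If each of the 28 hubs held at most 12, the total would be at most 28 × 12 = 336 < 355, a contradiction.
So at least one holds ⌈355/28⌉ = 13.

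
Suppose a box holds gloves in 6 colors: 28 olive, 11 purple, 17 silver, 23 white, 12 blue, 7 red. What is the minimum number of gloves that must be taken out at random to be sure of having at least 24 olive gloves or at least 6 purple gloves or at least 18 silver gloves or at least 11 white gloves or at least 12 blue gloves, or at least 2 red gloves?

The worst case stops just short of every target: 23 olive, 5 purple, 17 silver, 10 white, 11 blue, 1 red — 23 + 5 + 17 + 10 + 11 + 1 = 67 gloves.
One more glove must push some color to its target, so 67 + 1 = 68.

68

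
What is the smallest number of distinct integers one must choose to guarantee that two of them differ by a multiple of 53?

54

Use the pigeonhole principle on residue classes: two integers differ by a multiple of 53 exactly when they share a remainder mod 53.
There are 53 residue classes mod 53, so 53 integers can all lie in distinct classes.
One more integer must repeat a residue, giving a difference divisible by 53. So n = 53 + 1 = 54.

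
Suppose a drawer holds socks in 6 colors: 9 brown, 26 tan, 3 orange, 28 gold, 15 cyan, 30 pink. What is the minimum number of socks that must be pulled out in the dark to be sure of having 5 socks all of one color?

Treat the 6 colors as pigeonholes.
In the worst case we take at most 4 of each color, but all 3 orange (fewer than 4), giving 4 + 4 + 3 + 4 + 4 + 4 = 23.
One more sock then forces some color to 5, so 23 + 1 = 24.

24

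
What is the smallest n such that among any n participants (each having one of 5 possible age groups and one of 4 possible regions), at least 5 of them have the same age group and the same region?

There are 5 × 4 = 20 (age group, region) combinations acting as pigeonholes.
With 20 × 4 = 80 participants we could place exactly 4 in each, with no (age group, region) pair reaching 5.
One more forces some (age group, region) pair to hold 5, so 80 + 1 = 81.

81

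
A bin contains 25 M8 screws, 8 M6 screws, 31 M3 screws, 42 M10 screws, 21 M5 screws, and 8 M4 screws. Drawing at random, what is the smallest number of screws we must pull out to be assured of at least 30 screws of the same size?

121

In the worst case we take at most 29 of each size, but all 25 M8, all 8 M6, all 21 M5, and all 8 M4 (fewer than 29), giving 25 + 8 + 29 + 29 + 21 + 8 = 120.
One more screw then forces some size to 30, so 120 + 1 = 121.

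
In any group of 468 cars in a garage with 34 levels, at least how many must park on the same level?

14

The 468 cars fall into 34 levels.
If each of the 34 levels held at most 13, the total would be at most 34 × 13 = 442 < 468, a contradiction.
So at least one holds ⌈468/34⌉ = 14.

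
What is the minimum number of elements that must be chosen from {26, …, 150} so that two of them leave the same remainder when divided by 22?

23

Use the pigeonhole principle on residue classes: group the integers by remainder mod 22; there are 22 residue classes, each nonempty in this range.
Choosing one from each class (22 integers) avoids any shared remainder.
One more choice must repeat a class, so two differ by a multiple of 22. Hence 22 + 1 = 23.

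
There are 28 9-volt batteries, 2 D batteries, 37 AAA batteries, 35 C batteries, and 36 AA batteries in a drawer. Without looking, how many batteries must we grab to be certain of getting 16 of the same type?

In the worst case we take at most 15 of each type, but all 2 D (fewer than 15), giving 15 + 2 + 15 + 15 + 15 = 62.
One more battery then forces some type to 16, so 62 + 1 = 63.

63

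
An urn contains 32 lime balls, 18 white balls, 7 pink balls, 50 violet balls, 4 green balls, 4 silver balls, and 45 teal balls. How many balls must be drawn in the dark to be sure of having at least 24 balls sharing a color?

103

In the worst case we take at most 23 of each color, but all 18 white, all 7 pink, all 4 green, and all 4 silver (fewer than 23), giving 23 + 18 + 7 + 23 + 4 + 4 + 23 = 102.
One more ball then forces some color to 24, so 102 + 1 = 103.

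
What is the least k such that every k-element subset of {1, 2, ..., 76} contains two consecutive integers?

Partition {1, …, 76} into 38 pairs: {1,2}, {3,4}, …, {75,76}.
Choosing 38 integers — say the 38 even numbers 2, 4, …, 76 — takes one from each pair and avoids the property.
Choosing 39 forces two into the same pair by pigeonhole, and those are consecutive. So 39.

39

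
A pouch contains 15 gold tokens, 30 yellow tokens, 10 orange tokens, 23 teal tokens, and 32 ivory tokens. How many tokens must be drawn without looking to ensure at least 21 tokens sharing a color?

Treat the 5 colors as pigeonholes.
In the worst case we take at most 20 of each color, but all 15 gold and all 10 orange (fewer than 20), giving 15 + 20 + 10 + 20 + 20 = 85.
One more token then forces some color to 21, so 85 + 1 = 86.

86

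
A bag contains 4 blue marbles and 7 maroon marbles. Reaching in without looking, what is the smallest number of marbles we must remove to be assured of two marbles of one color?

3

Treat the 2 colors as pigeonholes.
The worst case takes 1 marble of each color without reaching 2 of any: 2 × 1 = 2.
The next marble must bring some color to 2, so 2 + 1 = 3.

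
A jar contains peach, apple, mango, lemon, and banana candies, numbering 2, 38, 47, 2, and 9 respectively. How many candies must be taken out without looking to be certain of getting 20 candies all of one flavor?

Treat the 5 flavors as pigeonholes.
In the worst case we take at most 19 of each flavor, but all 2 peach, all 2 lemon, and all 9 banana (fewer than 19), giving 2 + 19 + 19 + 2 + 9 = 51.
One more candy then forces some flavor to 20, so 51 + 1 = 52.

52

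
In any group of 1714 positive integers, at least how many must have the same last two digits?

The 1714 positive integers fall into 100 possible two-digit endings.
If each of the 100 possible two-digit endings held at most 17, the total would be at most 100 × 17 = 1700 < 1714, a contradiction.
So at least one holds ⌈1714/100⌉ = 18.

18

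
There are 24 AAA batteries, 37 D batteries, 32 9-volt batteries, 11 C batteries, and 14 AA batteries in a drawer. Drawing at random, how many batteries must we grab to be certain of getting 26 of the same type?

100

Treat the 5 types as pigeonholes.
In the worst case we take at most 25 of each type, but all 24 AAA, all 11 C, and all 14 AA (fewer than 25), giving 24 + 25 + 25 + 11 + 14 = 99.
One more battery then forces some type to 26, so 99 + 1 = 100.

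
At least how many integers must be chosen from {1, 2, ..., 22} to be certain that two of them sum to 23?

Partition {1, …, 22} into 11 pairs: {1,22}, {2,21}, …, {11,12}.
Choosing 11 integers — say the integers 1 through 11 — takes one from each pair and avoids the property.
Choosing 12 forces two into the same pair by pigeonhole, and those sum to 23. So 12.

12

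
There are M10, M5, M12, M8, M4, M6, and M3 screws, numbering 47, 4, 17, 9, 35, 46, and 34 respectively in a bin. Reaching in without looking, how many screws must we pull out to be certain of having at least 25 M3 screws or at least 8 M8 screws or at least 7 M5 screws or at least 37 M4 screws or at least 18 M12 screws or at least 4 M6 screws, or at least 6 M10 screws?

Each of the 7 sizes has its own threshold; avoid all of them simultaneously.
The worst case stops just short of every target: 5 M10, all 4 M5, 17 M12, 7 M8, all 35 M4, 3 M6, 24 M3 — 5 + 4 + 17 + 7 + 35 + 3 + 24 = 95 screws.
One more screw must push some size to its target, so 95 + 1 = 96.

96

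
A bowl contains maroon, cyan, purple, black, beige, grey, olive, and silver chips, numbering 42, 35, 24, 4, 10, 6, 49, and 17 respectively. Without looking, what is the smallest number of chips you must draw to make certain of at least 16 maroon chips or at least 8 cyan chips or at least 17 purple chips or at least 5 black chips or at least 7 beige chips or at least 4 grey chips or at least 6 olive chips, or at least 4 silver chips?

60

Each of the 8 colors has its own threshold; avoid all of them simultaneously.
The worst case stops just short of every target: 15 maroon, 7 cyan, 16 purple, 4 black, 6 beige, 3 grey, 5 olive, 3 silver — 15 + 7 + 16 + 4 + 6 + 3 + 5 + 3 = 59 chips.
One more chip must push some color to its target, so 59 + 1 = 60.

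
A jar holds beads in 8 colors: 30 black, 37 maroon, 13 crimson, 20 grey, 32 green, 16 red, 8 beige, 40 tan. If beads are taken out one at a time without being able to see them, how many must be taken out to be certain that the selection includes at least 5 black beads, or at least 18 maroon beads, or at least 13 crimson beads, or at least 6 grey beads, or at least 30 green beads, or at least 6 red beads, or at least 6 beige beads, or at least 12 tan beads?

The worst case stops just short of every target: 4 black, 17 maroon, 12 crimson, 5 grey, 29 green, 5 red, 5 beige, 11 tan — 4 + 17 + 12 + 5 + 29 + 5 + 5 + 11 = 88 beads.
One more bead must push some color to its target, so 88 + 1 = 89.

89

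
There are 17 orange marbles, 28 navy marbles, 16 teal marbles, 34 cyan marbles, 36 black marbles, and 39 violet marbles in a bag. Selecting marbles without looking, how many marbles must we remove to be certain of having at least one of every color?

The hardest color to obtain is teal: we could draw every other marble first — 170 − 16 = 154 marbles — without a single teal one.
The next draw must be teal, so 154 + 1 = 155.

155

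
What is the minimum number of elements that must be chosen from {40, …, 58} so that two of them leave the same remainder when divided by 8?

9

Use the pigeonhole principle on residue classes: group the integers by remainder mod 8; there are 8 residue classes, each nonempty in this range.
Choosing one from each class (8 integers) avoids any shared remainder.
One more choice must repeat a class, so two differ by a multiple of 8. Hence 8 + 1 = 9.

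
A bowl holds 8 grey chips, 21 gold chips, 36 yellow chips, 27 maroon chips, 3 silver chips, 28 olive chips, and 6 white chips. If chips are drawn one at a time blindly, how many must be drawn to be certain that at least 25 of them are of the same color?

111

In the worst case we take at most 24 of each color, but all 8 grey, all 21 gold, all 3 silver, and all 6 white (fewer than 24), giving 8 + 21 + 24 + 24 + 3 + 24 + 6 = 110.
One more chip then forces some color to 25, so 110 + 1 = 111.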